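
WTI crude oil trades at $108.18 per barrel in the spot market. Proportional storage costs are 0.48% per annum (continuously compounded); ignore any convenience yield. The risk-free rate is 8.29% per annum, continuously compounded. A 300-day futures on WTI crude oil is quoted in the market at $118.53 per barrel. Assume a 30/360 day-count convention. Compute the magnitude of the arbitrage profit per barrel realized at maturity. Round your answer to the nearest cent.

$2.15 per barrel

Fair futures: F* = S·e^(carry·T), with carry = (r + u) = 0.0829 + 0.0048 = 0.0877
F* = 108.18 · e^(0.0877 × 300/360) = 108.18 · e^0.073083 = 108.18 × 1.075820 = $116.3822
Market $118.53 > fair $116.3822: forward overpriced → cash-and-carry (buy spot, short the forward).
At maturity, profit = |F_mkt − F*| = |118.53 − 116.3822| = $2.15 per barrel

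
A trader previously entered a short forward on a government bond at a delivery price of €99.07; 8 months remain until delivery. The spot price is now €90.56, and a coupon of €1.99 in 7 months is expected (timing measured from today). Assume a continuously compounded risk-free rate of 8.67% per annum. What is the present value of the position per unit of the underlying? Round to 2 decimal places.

PV(remaining coupons) I = 1.99·e^(−0.0867·7/12) = 1.8919
Current forward F = (S − I)·e^(rT) = (90.56 − 1.8919)·e^(0.0867·8/12) = 88.6681 × 1.059503 = 93.9441
Value (long) = (F − K)·e^(−rT) = (93.9441 − 99.07) × 0.943839 = -4.8380
Short position value = −(long value) = €4.84

€4.84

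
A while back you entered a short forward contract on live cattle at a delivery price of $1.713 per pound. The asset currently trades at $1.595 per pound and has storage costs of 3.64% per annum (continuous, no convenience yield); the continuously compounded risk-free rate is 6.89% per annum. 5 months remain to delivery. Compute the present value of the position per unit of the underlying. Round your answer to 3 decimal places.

Current fair forward for the remaining 5 months: F = S·e^((r + u)·T), (r + u) = 0.0689 + 0.0364 = 0.1053
F = 1.595 · e^(0.1053 × 5/12) = 1.595 × 1.044852 = 1.6665
Value of long forward = (F − K)·e^(−rT) = (1.6665 − 1.713) · e^(−0.0689·5/12)
= -0.0465 × 0.971700 = -0.045
Short position value = −(long value) = $0.045

$0.045 per pound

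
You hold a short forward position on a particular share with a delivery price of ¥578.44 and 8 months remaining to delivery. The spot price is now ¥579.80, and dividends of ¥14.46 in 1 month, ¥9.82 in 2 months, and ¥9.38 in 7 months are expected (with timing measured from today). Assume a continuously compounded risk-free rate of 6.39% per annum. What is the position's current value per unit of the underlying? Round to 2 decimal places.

¥7.65

PV(remaining dividends) I = 14.46·e^(−0.0639·1/12) + 9.82·e^(−0.0639·2/12) + 9.38·e^(−0.0639·7/12) = 33.1360
Current forward F = (S − I)·e^(rT) = (579.80 − 33.1360)·e^(0.0639·8/12) = 546.6640 × 1.043520 = 570.4548
Value (long) = (F − K)·e^(−rT) = (570.4548 − 578.44) × 0.958295 = -7.6522
Short position value = −(long value) = ¥7.65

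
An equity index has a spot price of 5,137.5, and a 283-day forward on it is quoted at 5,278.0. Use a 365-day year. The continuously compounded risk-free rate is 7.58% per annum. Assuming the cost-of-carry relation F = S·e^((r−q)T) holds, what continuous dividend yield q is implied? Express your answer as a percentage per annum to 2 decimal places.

From F = S·e^((r−q)T): (r − q) = ln(F/S)/T
ln(5278.0/5137.5) = ln(1.027348) = 0.026981
(r − q) = 0.026981 / (283/365) = 0.034799
q = r − ln(F/S)/T = 0.0758 − 0.034799 = 0.041001
q = 4.10%

4.10%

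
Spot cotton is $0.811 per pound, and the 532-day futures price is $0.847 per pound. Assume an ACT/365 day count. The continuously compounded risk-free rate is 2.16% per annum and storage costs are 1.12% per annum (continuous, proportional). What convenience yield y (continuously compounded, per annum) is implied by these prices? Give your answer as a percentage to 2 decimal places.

0.30%

F = S·e^((r+u−y)T) ⇒ (r+u−y) = ln(F/S)/T
ln(0.847/0.811) = 0.043433; /T ⇒ 0.029799
y = r + u − ln(F/S)/T = 0.0216 + 0.0112 − 0.029799 = 0.003001
y = 0.30%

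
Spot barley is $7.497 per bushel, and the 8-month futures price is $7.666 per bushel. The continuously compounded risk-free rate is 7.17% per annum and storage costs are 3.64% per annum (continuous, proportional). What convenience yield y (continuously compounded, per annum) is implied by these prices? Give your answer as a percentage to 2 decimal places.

F = S·e^((r+u−y)T) ⇒ (r+u−y) = ln(F/S)/T
ln(7.666/7.497) = 0.022292; /T ⇒ 0.033438
y = r + u − ln(F/S)/T = 0.0717 + 0.0364 − 0.033438 = 0.074662
y = 7.47%

7.47%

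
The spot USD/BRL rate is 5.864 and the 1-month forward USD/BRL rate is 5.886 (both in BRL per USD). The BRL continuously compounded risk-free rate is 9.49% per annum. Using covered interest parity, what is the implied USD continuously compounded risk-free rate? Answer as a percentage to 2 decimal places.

5.00%

F = S·e^((r_BRL − r_USD)T) ⇒ r_USD = r_BRL − ln(F/S)/T
ln(5.886/5.864) = 0.003745; /(1/12) = 0.044940
r_USD = 0.0949 − 0.044940 = 0.049960
r_USD = 5.00%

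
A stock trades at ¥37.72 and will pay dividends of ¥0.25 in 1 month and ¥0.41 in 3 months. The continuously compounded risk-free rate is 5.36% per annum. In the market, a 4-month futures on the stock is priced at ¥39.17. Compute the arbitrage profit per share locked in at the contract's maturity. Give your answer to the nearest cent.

PV(dividends) I = 0.25·e^(−0.0536·1/12) + 0.41·e^(−0.0536·3/12) = 0.6534
Fair futures F* = (S − I)·e^(rT) = (37.72 − 0.6534)·e^0.017867 = 37.0666 × 1.018028 = 37.7348
Market ¥39.17 > fair 37.7348: forward overpriced → cash-and-carry (borrow at r, buy the stock and collect the dividends, short the forward).
Profit at T = |F_mkt − F*| = |39.17 − 37.7348| = ¥1.44 per share

¥1.44 per share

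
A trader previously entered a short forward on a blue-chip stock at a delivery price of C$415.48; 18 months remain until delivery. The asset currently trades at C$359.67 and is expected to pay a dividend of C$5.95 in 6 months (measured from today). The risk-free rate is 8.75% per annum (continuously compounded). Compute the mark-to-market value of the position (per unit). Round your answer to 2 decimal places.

PV(remaining dividends) I = 5.95·e^(−0.0875·6/12) = 5.6953
Current forward F = (S − I)·e^(rT) = (359.67 − 5.6953)·e^(0.0875·18/12) = 353.9747 × 1.140253 = 403.6207
Value (long) = (F − K)·e^(−rT) = (403.6207 − 415.48) × 0.876998 = -10.4006
Short position value = −(long value) = C$10.40

C$10.40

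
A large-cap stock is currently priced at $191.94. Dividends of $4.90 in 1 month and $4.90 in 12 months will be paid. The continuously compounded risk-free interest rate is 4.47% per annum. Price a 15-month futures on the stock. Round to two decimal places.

PV(dividends) I = 4.90·e^(−0.0447·1/12) + 4.90·e^(−0.0447·12/12)
I = 4.8818 + 4.6858 = 9.5676
F = (S − I)·e^(rT) = (191.94 − 9.5676) · e^(0.0447·15/12)
= 182.3724 · e^0.055875 = 182.3724 × 1.057465 = $192.85

$192.85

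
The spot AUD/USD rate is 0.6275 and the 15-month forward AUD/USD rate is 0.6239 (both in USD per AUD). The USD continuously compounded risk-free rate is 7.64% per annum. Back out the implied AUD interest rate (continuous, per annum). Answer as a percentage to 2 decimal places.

8.10%

F = S·e^((r_USD − r_AUD)T) ⇒ r_AUD = r_USD − ln(F/S)/T
ln(0.6239/0.6275) = -0.005754; /(15/12) = -0.004603
r_AUD = 0.0764 + 0.004603 = 0.081003
r_AUD = 8.10%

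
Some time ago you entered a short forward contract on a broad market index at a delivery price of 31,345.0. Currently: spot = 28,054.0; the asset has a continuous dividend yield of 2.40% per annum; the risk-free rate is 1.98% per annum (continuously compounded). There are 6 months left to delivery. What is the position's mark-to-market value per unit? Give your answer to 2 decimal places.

3316.85

Current fair forward for the remaining 6 months: F = S·e^((r − q)·T), (r − q) = 0.0198 − 0.0240 = -0.0042
F = 28054.0 · e^(-0.0042 × 6/12) = 28054.0 × 0.99790220 = 27995.1483
Value of long forward = (F − K)·e^(−rT) = (27995.1483 − 31345.0) · e^(−0.0198·6/12)
= -3349.8517 × 0.99014884 = -3316.85
Short position value = −(long value) = 3316.85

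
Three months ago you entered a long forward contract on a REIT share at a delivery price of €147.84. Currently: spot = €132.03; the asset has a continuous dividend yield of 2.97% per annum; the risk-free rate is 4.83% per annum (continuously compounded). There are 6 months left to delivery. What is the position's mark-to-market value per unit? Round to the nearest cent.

-€14.23

Current fair forward for the remaining 6 months: F = S·e^((r − q)·T), (r − q) = 0.0483 − 0.0297 = 0.0186
F = 132.03 · e^(0.0186 × 6/12) = 132.03 × 1.009343 = 133.2636
Value of long forward = (F − K)·e^(−rT) = (133.2636 − 147.84) · e^(−0.0483·6/12)
= -14.5764 × 0.976139 = -14.23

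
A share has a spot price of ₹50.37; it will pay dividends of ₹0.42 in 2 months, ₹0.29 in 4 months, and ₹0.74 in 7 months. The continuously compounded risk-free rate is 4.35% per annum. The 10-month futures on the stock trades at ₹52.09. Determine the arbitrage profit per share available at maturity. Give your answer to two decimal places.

₹1.34 per share

PV(dividends) I = 0.42·e^(−0.0435·2/12) + 0.29·e^(−0.0435·4/12) + 0.74·e^(−0.0435·7/12) = 1.4243
Fair futures F* = (S − I)·e^(rT) = (50.37 − 1.4243)·e^0.036250 = 48.9457 × 1.036915 = 50.7525
Market ₹52.09 > fair 50.7525: forward overpriced → cash-and-carry (borrow at r, buy the stock and collect the dividends, short the forward).
Profit at T = |F_mkt − F*| = |52.09 − 50.7525| = ₹1.34 per share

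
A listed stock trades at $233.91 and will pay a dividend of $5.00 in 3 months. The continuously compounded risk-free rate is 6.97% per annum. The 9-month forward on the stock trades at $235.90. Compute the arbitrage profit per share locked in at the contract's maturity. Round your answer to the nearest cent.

$5.39 per share

PV(dividends) I = 5.00·e^(−0.0697·3/12) = 4.9136
Fair forward F* = (S − I)·e^(rT) = (233.91 − 4.9136)·e^0.052275 = 228.9964 × 1.053665 = 241.2855
Market $235.90 < fair 241.2855: forward underpriced → reverse cash-and-carry (short the stock, invest proceeds at r, pay the dividends, go long the forward).
Profit at T = |F_mkt − F*| = |235.90 − 241.2855| = $5.39 per share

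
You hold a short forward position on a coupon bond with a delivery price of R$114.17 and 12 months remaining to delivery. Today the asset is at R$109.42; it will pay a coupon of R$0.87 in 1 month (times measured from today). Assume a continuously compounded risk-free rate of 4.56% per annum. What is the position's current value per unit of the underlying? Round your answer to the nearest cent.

R$0.53

PV(remaining coupons) I = 0.87·e^(−0.0456·1/12) = 0.8667
Current forward F = (S − I)·e^(rT) = (109.42 − 0.8667)·e^(0.0456·12/12) = 108.5533 × 1.046656 = 113.6180
Value (long) = (F − K)·e^(−rT) = (113.6180 − 114.17) × 0.955424 = -0.5274
Short position value = −(long value) = R$0.53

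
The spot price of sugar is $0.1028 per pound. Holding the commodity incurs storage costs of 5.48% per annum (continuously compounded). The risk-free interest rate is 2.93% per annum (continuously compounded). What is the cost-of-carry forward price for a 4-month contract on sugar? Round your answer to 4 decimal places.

$0.1057 per pound

Net carry = r + u − y = 0.0293 + 0.0548 − 0.0000 = 0.0841
F = S·e^((r+u−y)T) = 0.1028 · e^(0.0841 × 4/12) = 0.1028 · e^0.028033
= 0.1028 × 1.028430 = $0.1057 per pound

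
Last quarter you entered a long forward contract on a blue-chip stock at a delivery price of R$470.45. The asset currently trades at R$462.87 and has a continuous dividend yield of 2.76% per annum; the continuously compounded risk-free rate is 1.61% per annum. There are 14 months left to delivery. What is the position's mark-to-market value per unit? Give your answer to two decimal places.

Current fair forward for the remaining 14 months: F = S·e^((r − q)·T), (r − q) = 0.0161 − 0.0276 = -0.0115
F = 462.87 · e^(-0.0115 × 14/12) = 462.87 × 0.986673 = 456.7013
Value of long forward = (F − K)·e^(−rT) = (456.7013 − 470.45) · e^(−0.0161·14/12)
= -13.7487 × 0.981392 = -13.49

-R$13.49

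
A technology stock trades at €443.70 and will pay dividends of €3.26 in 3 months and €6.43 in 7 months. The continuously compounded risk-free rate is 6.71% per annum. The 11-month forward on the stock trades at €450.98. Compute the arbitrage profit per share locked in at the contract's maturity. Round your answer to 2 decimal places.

PV(dividends) I = 3.26·e^(−0.0671·3/12) + 6.43·e^(−0.0671·7/12) = 9.3890
Fair forward F* = (S − I)·e^(rT) = (443.70 − 9.3890)·e^0.061508 = 434.3110 × 1.063439 = 461.8633
Market €450.98 < fair 461.8633: forward underpriced → reverse cash-and-carry (short the stock, invest proceeds at r, pay the dividends, go long the forward).
Profit at T = |F_mkt − F*| = |450.98 − 461.8633| = €10.88 per share

€10.88 per share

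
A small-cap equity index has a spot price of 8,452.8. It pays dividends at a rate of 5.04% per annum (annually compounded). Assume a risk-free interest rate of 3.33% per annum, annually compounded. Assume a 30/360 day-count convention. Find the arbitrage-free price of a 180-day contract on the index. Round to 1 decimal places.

8,383.7

F = S · (1+r)^T / (1+q)^T
= 8452.8 × 1.016514 / 1.024890 = 8452.8 × 0.991827
F = 8,383.7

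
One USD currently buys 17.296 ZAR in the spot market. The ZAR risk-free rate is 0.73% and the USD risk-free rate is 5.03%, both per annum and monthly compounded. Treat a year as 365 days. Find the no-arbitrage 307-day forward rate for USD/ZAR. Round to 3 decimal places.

16.683

By covered interest parity, F = S · (1+r_ZAR/12)^(12T) / (1+r_USD/12)^(12T)
= 17.296 × 1.006157 / 1.043123 = 17.296 × 0.964562
F = 16.683 ZAR per USD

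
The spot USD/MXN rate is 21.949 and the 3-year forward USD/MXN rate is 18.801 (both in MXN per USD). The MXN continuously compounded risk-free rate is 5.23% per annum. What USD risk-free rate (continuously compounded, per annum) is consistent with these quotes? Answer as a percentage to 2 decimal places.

10.39%

F = S·e^((r_MXN − r_USD)T) ⇒ r_USD = r_MXN − ln(F/S)/T
ln(18.801/21.949) = -0.154812; /(3) = -0.051604
r_USD = 0.0523 + 0.051604 = 0.103904
r_USD = 10.39%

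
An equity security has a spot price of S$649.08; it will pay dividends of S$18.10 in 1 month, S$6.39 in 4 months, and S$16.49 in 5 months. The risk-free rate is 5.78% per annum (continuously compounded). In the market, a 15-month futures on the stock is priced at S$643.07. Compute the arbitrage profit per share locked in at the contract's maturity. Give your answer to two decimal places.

PV(dividends) I = 18.10·e^(−0.0578·1/12) + 6.39·e^(−0.0578·4/12) + 16.49·e^(−0.0578·5/12) = 40.3787
Fair futures F* = (S − I)·e^(rT) = (649.08 − 40.3787)·e^0.072250 = 608.7013 × 1.074924 = 654.3076
Market S$643.07 < fair 654.3076: forward underpriced → reverse cash-and-carry (short the stock, invest proceeds at r, pay the dividends, go long the forward).
Profit at T = |F_mkt − F*| = |643.07 − 654.3076| = S$11.24 per share

S$11.24 per share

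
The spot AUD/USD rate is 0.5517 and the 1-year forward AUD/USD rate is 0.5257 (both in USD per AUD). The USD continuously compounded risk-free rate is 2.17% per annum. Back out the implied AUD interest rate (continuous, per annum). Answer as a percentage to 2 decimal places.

F = S·e^((r_USD − r_AUD)T) ⇒ r_AUD = r_USD − ln(F/S)/T
ln(0.5257/0.5517) = -0.048274; /(12/12) = -0.048274
r_AUD = 0.0217 + 0.048274 = 0.069974
r_AUD = 7.00%

7.00%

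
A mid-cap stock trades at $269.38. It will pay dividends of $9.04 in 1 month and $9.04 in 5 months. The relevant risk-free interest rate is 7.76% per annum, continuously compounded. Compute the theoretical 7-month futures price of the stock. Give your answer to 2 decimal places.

$263.30

PV(dividends) I = 9.04·e^(−0.0776·1/12) + 9.04·e^(−0.0776·5/12)
I = 8.9817 + 8.7524 = 17.7341
F = (S − I)·e^(rT) = (269.38 − 17.7341) · e^(0.0776·7/12)
= 251.6459 · e^0.045267 = 251.6459 × 1.046307 = $263.30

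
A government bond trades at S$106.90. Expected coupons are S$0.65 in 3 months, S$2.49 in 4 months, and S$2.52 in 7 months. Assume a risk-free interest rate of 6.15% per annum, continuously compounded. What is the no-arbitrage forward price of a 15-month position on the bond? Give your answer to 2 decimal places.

S$109.49

PV(coupons) I = 0.65·e^(−0.0615·3/12) + 2.49·e^(−0.0615·4/12) + 2.52·e^(−0.0615·7/12)
I = 0.6401 + 2.4395 + 2.4312 = 5.5108
F = (S − I)·e^(rT) = (106.90 − 5.5108) · e^(0.0615·15/12)
= 101.3892 · e^0.076875 = 101.3892 × 1.079907 = S$109.49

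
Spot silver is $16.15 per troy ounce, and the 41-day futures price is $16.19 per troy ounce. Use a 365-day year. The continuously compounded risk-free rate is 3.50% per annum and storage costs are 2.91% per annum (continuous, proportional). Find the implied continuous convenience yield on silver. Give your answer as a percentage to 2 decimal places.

F = S·e^((r+u−y)T) ⇒ (r+u−y) = ln(F/S)/T
ln(16.19/16.15) = 0.002474; /T ⇒ 0.022025
y = r + u − ln(F/S)/T = 0.0350 + 0.0291 − 0.022025 = 0.042075
y = 4.21%

4.21%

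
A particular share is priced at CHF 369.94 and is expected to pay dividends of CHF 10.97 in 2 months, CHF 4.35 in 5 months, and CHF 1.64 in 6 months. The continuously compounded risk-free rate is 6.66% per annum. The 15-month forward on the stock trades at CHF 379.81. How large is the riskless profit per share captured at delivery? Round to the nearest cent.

PV(dividends) I = 10.97·e^(−0.0666·2/12) + 4.35·e^(−0.0666·5/12) + 1.64·e^(−0.0666·6/12) = 16.6661
Fair forward F* = (S − I)·e^(rT) = (369.94 − 16.6661)·e^0.083250 = 353.2739 × 1.086813 = 383.9427
Market CHF 379.81 < fair 383.9427: forward underpriced → reverse cash-and-carry (short the stock, invest proceeds at r, pay the dividends, go long the forward).
Profit at T = |F_mkt − F*| = |379.81 − 383.9427| = CHF 4.13 per share

CHF 4.13 per share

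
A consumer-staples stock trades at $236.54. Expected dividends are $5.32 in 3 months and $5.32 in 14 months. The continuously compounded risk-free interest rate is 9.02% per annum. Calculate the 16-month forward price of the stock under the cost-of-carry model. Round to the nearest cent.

PV(dividends) I = 5.32·e^(−0.0902·3/12) + 5.32·e^(−0.0902·14/12)
I = 5.2014 + 4.7886 = 9.9900
F = (S − I)·e^(rT) = (236.54 − 9.9900) · e^(0.0902·16/12)
= 226.5500 · e^0.120267 = 226.5500 × 1.127798 = $255.50

$255.50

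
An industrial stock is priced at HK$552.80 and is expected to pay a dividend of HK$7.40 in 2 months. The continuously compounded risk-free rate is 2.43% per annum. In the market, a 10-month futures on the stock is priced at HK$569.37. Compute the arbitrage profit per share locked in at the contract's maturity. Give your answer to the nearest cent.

PV(dividends) I = 7.40·e^(−0.0243·2/12) = 7.3701
Fair futures F* = (S − I)·e^(rT) = (552.80 − 7.3701)·e^0.020250 = 545.4299 × 1.020456 = 556.5872
Market HK$569.37 > fair 556.5872: forward overpriced → cash-and-carry (borrow at r, buy the stock and collect the dividends, short the forward).
Profit at T = |F_mkt − F*| = |569.37 − 556.5872| = HK$12.78 per share

HK$12.78 per share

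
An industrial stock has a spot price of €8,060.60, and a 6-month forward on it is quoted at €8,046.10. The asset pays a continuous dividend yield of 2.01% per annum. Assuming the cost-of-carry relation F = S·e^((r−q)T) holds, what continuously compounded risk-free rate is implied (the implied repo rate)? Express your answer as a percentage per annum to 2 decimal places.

1.65%

From F = S·e^((r−q)T): (r − q) = ln(F/S)/T
ln(8046.10/8060.60) = ln(0.998201) = -0.001801
(r − q) = -0.001801 / (6/12) = -0.003602
r = ln(F/S)/T + q = -0.003602 + 0.0201 = 0.016498
r = 1.65%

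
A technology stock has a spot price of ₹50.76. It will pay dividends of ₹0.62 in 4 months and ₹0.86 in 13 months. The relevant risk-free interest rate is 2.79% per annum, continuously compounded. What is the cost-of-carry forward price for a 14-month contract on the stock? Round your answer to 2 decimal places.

PV(dividends) I = 0.62·e^(−0.0279·4/12) + 0.86·e^(−0.0279·13/12)
I = 0.6143 + 0.8344 = 1.4487
F = (S − I)·e^(rT) = (50.76 − 1.4487) · e^(0.0279·14/12)
= 49.3113 · e^0.032550 = 49.3113 × 1.033086 = ₹50.94

₹50.94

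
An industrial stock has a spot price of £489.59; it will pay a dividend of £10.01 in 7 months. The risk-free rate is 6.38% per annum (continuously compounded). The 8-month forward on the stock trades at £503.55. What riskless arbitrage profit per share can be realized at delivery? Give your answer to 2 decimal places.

PV(dividends) I = 10.01·e^(−0.0638·7/12) = 9.6443
Fair forward F* = (S − I)·e^(rT) = (489.59 − 9.6443)·e^0.042533 = 479.9457 × 1.043450 = 500.7993
Market £503.55 > fair 500.7993: forward overpriced → cash-and-carry (borrow at r, buy the stock and collect the dividends, short the forward).
Profit at T = |F_mkt − F*| = |503.55 − 500.7993| = £2.75 per share

£2.75 per share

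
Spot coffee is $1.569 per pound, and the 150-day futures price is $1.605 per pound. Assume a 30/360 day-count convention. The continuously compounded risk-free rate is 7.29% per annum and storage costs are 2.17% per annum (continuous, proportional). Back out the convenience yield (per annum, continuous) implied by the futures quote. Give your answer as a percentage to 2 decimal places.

4.02%

F = S·e^((r+u−y)T) ⇒ (r+u−y) = ln(F/S)/T
ln(1.605/1.569) = 0.022685; /T ⇒ 0.054444
y = r + u − ln(F/S)/T = 0.0729 + 0.0217 − 0.054444 = 0.040156
y = 4.02%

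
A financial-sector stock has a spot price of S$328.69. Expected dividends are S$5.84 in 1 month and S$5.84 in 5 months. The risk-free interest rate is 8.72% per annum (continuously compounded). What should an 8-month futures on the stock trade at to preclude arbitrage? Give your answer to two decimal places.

S$336.25

PV(dividends) I = 5.84·e^(−0.0872·1/12) + 5.84·e^(−0.0872·5/12)
I = 5.7977 + 5.6316 = 11.4293
F = (S − I)·e^(rT) = (328.69 − 11.4293) · e^(0.0872·8/12)
= 317.2607 · e^0.058133 = 317.2607 × 1.059856 = S$336.25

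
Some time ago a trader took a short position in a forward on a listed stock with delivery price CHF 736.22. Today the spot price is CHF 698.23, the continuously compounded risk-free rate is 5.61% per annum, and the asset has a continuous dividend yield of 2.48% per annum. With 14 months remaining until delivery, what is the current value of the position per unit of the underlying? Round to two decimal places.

CHF 11.26

Current fair forward for the remaining 14 months: F = S·e^((r − q)·T), (r − q) = 0.0561 − 0.0248 = 0.0313
F = 698.23 · e^(0.0313 × 14/12) = 698.23 × 1.037192 = 724.1986
Value of long forward = (F − K)·e^(−rT) = (724.1986 − 736.22) · e^(−0.0561·14/12)
= -12.0214 × 0.936646 = -11.26
Short position value = −(long value) = CHF 11.26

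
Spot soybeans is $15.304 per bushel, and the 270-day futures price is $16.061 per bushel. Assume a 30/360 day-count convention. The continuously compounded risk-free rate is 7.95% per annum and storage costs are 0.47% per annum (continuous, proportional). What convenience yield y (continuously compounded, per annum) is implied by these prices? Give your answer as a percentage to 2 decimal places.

F = S·e^((r+u−y)T) ⇒ (r+u−y) = ln(F/S)/T
ln(16.061/15.304) = 0.048280; /T ⇒ 0.064373
y = r + u − ln(F/S)/T = 0.0795 + 0.0047 − 0.064373 = 0.019827
y = 1.98%

1.98%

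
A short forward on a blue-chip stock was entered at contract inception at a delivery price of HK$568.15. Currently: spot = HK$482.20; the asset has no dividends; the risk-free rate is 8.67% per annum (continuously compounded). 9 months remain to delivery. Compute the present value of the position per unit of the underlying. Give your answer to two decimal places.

HK$50.18

Current fair forward for the remaining 9 months: F = S·e^(r·T), r = 0.0867
F = 482.20 · e^(0.0867 × 9/12) = 482.20 × 1.067186 = 514.5971
Value of long forward = (F − K)·e^(−rT) = (514.5971 − 568.15) · e^(−0.0867·9/12)
= -53.5529 × 0.937044 = -50.18
Short position value = −(long value) = HK$50.18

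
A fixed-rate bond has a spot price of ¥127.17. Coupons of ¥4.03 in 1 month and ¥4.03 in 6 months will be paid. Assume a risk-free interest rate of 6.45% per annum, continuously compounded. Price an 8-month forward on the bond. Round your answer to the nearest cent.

¥124.50

PV(coupons) I = 4.03·e^(−0.0645·1/12) + 4.03·e^(−0.0645·6/12)
I = 4.0084 + 3.9021 = 7.9105
F = (S − I)·e^(rT) = (127.17 − 7.9105) · e^(0.0645·8/12)
= 119.2595 · e^0.043000 = 119.2595 × 1.043938 = ¥124.50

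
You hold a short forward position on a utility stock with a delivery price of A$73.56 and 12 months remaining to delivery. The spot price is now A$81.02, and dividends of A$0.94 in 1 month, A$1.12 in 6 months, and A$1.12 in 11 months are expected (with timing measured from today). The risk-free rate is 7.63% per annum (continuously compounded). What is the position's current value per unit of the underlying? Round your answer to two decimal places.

PV(remaining dividends) I = 0.94·e^(−0.0763·1/12) + 1.12·e^(−0.0763·6/12) + 1.12·e^(−0.0763·11/12) = 3.0565
Current forward F = (S − I)·e^(rT) = (81.02 − 3.0565)·e^(0.0763·12/12) = 77.9635 × 1.079286 = 84.1449
Value (long) = (F − K)·e^(−rT) = (84.1449 − 73.56) × 0.926538 = 9.8073
Short position value = −(long value) = -A$9.81

-A$9.81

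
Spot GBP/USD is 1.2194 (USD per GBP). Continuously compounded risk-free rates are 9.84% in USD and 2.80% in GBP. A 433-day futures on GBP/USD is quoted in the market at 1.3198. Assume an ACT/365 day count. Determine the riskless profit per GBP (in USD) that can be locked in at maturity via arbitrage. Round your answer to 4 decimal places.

0.0058 per GBP (in USD)

Fair futures: F* = S·e^(carry·T), with carry = (r_USD − r_GBP) = 0.0984 − 0.0280 = 0.0704
F* = 1.2194 · e^(0.0704 × 433/365) = 1.2194 · e^0.083516 = 1.2194 × 1.087103 = 1.3256
Market 1.3198 < fair 1.3256: forward underpriced → reverse cash-and-carry (short spot, go long the forward).
At maturity, profit = |F_mkt − F*| = |1.3198 − 1.3256| = 0.0058 per GBP (in USD)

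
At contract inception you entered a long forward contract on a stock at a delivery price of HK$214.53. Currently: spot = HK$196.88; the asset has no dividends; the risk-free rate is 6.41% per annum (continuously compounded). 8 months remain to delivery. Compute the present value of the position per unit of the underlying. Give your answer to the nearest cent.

-HK$8.68

Current fair forward for the remaining 8 months: F = S·e^(r·T), r = 0.0641
F = 196.88 · e^(0.0641 × 8/12) = 196.88 × 1.043660 = 205.4758
Value of long forward = (F − K)·e^(−rT) = (205.4758 − 214.53) · e^(−0.0641·8/12)
= -9.0542 × 0.958167 = -8.68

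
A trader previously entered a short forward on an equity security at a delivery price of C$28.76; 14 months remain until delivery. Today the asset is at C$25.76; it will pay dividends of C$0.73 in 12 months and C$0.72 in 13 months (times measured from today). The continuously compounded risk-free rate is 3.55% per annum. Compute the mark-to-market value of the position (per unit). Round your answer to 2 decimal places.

PV(remaining dividends) I = 0.73·e^(−0.0355·12/12) + 0.72·e^(−0.0355·13/12) = 1.3974
Current forward F = (S − I)·e^(rT) = (25.76 − 1.3974)·e^(0.0355·14/12) = 24.3626 × 1.042286 = 25.3928
Value (long) = (F − K)·e^(−rT) = (25.3928 − 28.76) × 0.959429 = -3.2306
Short position value = −(long value) = C$3.23

C$3.23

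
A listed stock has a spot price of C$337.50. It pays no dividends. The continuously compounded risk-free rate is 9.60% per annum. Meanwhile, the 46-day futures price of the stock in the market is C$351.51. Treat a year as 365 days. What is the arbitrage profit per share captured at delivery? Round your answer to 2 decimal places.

Fair futures: F* = S·e^(carry·T), with carry = r = 0.0960
F* = 337.50 · e^(0.0960 × 46/365) = 337.50 · e^0.012099 = 337.50 × 1.012172 = C$341.6081
Market C$351.51 > fair C$341.6081: forward overpriced → cash-and-carry (buy spot, short the forward).
At maturity, profit = |F_mkt − F*| = |351.51 − 341.6081| = C$9.90 per share

C$9.90 per share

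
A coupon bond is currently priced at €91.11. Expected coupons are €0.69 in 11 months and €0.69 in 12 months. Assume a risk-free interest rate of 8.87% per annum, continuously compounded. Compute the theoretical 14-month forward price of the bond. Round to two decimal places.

PV(coupons) I = 0.69·e^(−0.0887·11/12) + 0.69·e^(−0.0887·12/12)
I = 0.6361 + 0.6314 = 1.2675
F = (S − I)·e^(rT) = (91.11 − 1.2675) · e^(0.0887·14/12)
= 89.8425 · e^0.103483 = 89.8425 × 1.109027 = €99.64

€99.64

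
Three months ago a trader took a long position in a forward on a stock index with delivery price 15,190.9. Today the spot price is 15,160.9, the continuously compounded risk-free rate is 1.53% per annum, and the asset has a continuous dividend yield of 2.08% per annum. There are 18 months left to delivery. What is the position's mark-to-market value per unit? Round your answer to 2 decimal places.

Current fair forward for the remaining 18 months: F = S·e^((r − q)·T), (r − q) = 0.0153 − 0.0208 = -0.0055
F = 15160.9 · e^(-0.0055 × 18/12) = 15160.9 × 0.99178394 = 15036.3371
Value of long forward = (F − K)·e^(−rT) = (15036.3371 − 15190.9) · e^(−0.0153·18/12)
= -154.5629 × 0.97731135 = -151.06

-151.06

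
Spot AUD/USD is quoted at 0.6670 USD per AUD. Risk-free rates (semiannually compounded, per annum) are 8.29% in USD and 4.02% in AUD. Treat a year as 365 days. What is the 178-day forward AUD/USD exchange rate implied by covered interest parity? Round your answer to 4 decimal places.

0.6806

By covered interest parity, F = S · (1+r_USD/2)^(2T) / (1+r_AUD/2)^(2T)
= 0.6670 × 1.040408 / 1.019600 = 0.6670 × 1.020408
F = 0.6806 USD per AUD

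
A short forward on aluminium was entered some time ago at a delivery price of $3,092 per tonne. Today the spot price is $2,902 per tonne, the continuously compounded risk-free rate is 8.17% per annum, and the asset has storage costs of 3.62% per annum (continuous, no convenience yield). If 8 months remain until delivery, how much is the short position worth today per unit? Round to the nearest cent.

-$44.79 per tonne

Current fair forward for the remaining 8 months: F = S·e^((r + u)·T), (r + u) = 0.0817 + 0.0362 = 0.1179
F = 2902 · e^(0.1179 × 8/12) = 2902 × 1.08177153 = 3139.3010
Value of long forward = (F − K)·e^(−rT) = (3139.3010 − 3092) · e^(−0.0817·8/12)
= 47.3010 × 0.94699007 = 44.79
Short position value = −(long value) = -$44.79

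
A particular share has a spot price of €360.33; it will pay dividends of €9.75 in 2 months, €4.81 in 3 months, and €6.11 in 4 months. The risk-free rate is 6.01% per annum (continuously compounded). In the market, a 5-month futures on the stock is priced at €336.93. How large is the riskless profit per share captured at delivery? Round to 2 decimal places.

€11.64 per share

PV(dividends) I = 9.75·e^(−0.0601·2/12) + 4.81·e^(−0.0601·3/12) + 6.11·e^(−0.0601·4/12) = 20.3799
Fair futures F* = (S − I)·e^(rT) = (360.33 − 20.3799)·e^0.025042 = 339.9501 × 1.025358 = 348.5706
Market €336.93 < fair 348.5706: forward underpriced → reverse cash-and-carry (short the stock, invest proceeds at r, pay the dividends, go long the forward).
Profit at T = |F_mkt − F*| = |336.93 − 348.5706| = €11.64 per share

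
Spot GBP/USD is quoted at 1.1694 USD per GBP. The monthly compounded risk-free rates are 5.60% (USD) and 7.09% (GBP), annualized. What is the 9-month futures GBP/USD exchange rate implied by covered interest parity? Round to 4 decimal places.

1.1565

By covered interest parity, F = S · (1+r_USD/12)^(12T) / (1+r_GBP/12)^(12T)
= 1.1694 × 1.042793 / 1.054449 = 1.1694 × 0.988946
F = 1.1565 USD per GBP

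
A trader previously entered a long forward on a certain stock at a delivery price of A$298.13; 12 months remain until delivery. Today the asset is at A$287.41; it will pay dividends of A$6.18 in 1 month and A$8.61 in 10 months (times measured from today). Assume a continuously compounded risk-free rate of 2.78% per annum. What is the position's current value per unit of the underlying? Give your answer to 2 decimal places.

-A$17.12

PV(remaining dividends) I = 6.18·e^(−0.0278·1/12) + 8.61·e^(−0.0278·10/12) = 14.5785
Current forward F = (S − I)·e^(rT) = (287.41 − 14.5785)·e^(0.0278·12/12) = 272.8315 × 1.028190 = 280.5226
Value (long) = (F − K)·e^(−rT) = (280.5226 − 298.13) × 0.972583 = -17.1247
Value = -A$17.12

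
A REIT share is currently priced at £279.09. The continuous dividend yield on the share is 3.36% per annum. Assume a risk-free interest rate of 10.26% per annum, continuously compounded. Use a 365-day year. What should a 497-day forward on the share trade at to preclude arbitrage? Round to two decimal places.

£306.58

F = S·e^((r − q)T) = 279.09 · e^((0.1026 − 0.0336) × 497/365)
= 279.09 · e^0.093953 = 279.09 × 1.098508
F = £306.58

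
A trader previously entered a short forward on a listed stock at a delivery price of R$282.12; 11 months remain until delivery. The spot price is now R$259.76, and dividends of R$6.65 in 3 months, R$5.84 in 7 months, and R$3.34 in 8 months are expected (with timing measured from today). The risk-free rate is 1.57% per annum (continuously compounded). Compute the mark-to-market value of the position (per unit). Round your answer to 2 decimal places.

R$34.04

PV(remaining dividends) I = 6.65·e^(−0.0157·3/12) + 5.84·e^(−0.0157·7/12) + 3.34·e^(−0.0157·8/12) = 15.7159
Current forward F = (S − I)·e^(rT) = (259.76 − 15.7159)·e^(0.0157·11/12) = 244.0441 × 1.014496 = 247.5818
Value (long) = (F − K)·e^(−rT) = (247.5818 − 282.12) × 0.985711 = -34.0447
Short position value = −(long value) = R$34.04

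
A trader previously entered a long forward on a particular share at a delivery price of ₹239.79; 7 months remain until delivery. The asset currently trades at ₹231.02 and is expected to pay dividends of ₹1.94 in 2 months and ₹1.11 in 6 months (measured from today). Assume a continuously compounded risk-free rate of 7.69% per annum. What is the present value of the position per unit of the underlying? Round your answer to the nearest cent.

PV(remaining dividends) I = 1.94·e^(−0.0769·2/12) + 1.11·e^(−0.0769·6/12) = 2.9834
Current forward F = (S − I)·e^(rT) = (231.02 − 2.9834)·e^(0.0769·7/12) = 228.0366 × 1.045880 = 238.4989
Value (long) = (F − K)·e^(−rT) = (238.4989 − 239.79) × 0.956133 = -1.2345
Value = -₹1.23

-₹1.23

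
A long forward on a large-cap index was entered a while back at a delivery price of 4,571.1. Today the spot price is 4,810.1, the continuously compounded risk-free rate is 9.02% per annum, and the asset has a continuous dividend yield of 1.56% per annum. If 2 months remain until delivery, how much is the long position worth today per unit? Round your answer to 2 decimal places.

294.71

Current fair forward for the remaining 2 months: F = S·e^((r − q)·T), (r − q) = 0.0902 − 0.0156 = 0.0746
F = 4810.1 · e^(0.0746 × 2/12) = 4810.1 × 1.01251095 = 4870.2789
Value of long forward = (F − K)·e^(−rT) = (4870.2789 − 4571.1) · e^(−0.0902·2/12)
= 299.1789 × 0.98507910 = 294.71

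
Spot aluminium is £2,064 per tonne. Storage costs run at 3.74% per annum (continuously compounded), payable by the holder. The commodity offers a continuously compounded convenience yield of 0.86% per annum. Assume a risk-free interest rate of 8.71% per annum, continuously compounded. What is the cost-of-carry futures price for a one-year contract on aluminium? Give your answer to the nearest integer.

Net carry = r + u − y = 0.0871 + 0.0374 − 0.0086 = 0.1159
F = S·e^((r+u−y)T) = 2064 · e^(0.1159 × 12/12) = 2064 · e^0.115900
= 2064 × 1.122884 = £2,318 per tonne

£2,318 per tonne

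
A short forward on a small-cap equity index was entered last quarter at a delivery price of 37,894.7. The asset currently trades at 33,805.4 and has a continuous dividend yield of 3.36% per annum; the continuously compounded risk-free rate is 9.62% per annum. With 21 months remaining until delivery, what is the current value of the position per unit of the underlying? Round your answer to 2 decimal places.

148.27

Current fair forward for the remaining 21 months: F = S·e^((r − q)·T), (r − q) = 0.0962 − 0.0336 = 0.0626
F = 33805.4 · e^(0.0626 × 21/12) = 33805.4 × 1.11577586 = 37719.2493
Value of long forward = (F − K)·e^(−rT) = (37719.2493 − 37894.7) · e^(−0.0962·21/12)
= -175.4507 × 0.84505801 = -148.27
Short position value = −(long value) = 148.27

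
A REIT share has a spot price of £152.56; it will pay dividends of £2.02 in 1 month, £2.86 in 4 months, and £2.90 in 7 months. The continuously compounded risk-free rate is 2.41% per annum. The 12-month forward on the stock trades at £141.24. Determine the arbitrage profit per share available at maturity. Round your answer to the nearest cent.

PV(dividends) I = 2.02·e^(−0.0241·1/12) + 2.86·e^(−0.0241·4/12) + 2.90·e^(−0.0241·7/12) = 7.7126
Fair forward F* = (S − I)·e^(rT) = (152.56 − 7.7126)·e^0.024100 = 144.8474 × 1.024393 = 148.3807
Market £141.24 < fair 148.3807: forward underpriced → reverse cash-and-carry (short the stock, invest proceeds at r, pay the dividends, go long the forward).
Profit at T = |F_mkt − F*| = |141.24 − 148.3807| = £7.14 per share

£7.14 per share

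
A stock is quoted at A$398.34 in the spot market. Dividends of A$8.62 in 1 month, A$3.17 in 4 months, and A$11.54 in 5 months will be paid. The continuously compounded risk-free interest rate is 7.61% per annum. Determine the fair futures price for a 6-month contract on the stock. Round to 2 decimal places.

PV(dividends) I = 8.62·e^(−0.0761·1/12) + 3.17·e^(−0.0761·4/12) + 11.54·e^(−0.0761·5/12)
I = 8.5655 + 3.0906 + 11.1798 = 22.8359
F = (S − I)·e^(rT) = (398.34 − 22.8359) · e^(0.0761·6/12)
= 375.5041 · e^0.038050 = 375.5041 × 1.038783 = A$390.07

A$390.07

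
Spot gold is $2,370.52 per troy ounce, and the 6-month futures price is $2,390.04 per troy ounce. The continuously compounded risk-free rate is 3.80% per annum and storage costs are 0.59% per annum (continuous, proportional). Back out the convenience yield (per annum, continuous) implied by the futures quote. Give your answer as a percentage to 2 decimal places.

F = S·e^((r+u−y)T) ⇒ (r+u−y) = ln(F/S)/T
ln(2390.04/2370.52) = 0.008201; /T ⇒ 0.016402
y = r + u − ln(F/S)/T = 0.0380 + 0.0059 − 0.016402 = 0.027498
y = 2.75%

2.75%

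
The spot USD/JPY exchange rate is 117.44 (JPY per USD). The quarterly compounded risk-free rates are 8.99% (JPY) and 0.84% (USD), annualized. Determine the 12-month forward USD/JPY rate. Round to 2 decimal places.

127.29

By covered interest parity, F = S · (1+r_JPY/4)^(4T) / (1+r_USD/4)^(4T)
= 117.44 × 1.092976 / 1.008426 = 117.44 × 1.083844
F = 127.29 JPY per USD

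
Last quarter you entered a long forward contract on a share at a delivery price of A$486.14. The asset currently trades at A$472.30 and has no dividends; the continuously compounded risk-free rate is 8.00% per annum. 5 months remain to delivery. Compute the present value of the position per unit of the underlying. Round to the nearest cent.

Current fair forward for the remaining 5 months: F = S·e^(r·T), r = 0.0800
F = 472.30 · e^(0.0800 × 5/12) = 472.30 × 1.033895 = 488.3086
Value of long forward = (F − K)·e^(−rT) = (488.3086 − 486.14) · e^(−0.0800·5/12)
= 2.1686 × 0.967216 = 2.10

A$2.10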